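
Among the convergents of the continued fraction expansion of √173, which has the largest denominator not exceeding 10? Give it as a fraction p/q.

√173 = [13; 6, 1, 1, 6, 26, …] (period length 5).
Convergents:
  p_0/q_0 = 13/1
  p_1/q_1 = 79/6
  p_2/q_2 = 92/7
  p_3/q_3 = 171/13
q_2 = 7 ≤ 10 < 13 = q_3, so the answer is 92/7.

92/7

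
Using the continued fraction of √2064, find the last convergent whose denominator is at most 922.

16855/371

√2064 = [45; 2, 3, 7, 3, 2, 90, …] (period length 6).
Convergents:
  p_0/q_0 = 45/1
  p_1/q_1 = 91/2
  p_2/q_2 = 318/7
  p_3/q_3 = 2317/51
  p_4/q_4 = 7269/160
  p_5/q_5 = 16855/371
  p_6/q_6 = 1524219/33550
q_5 = 371 ≤ 922 < 33550 = q_6, so the answer is 16855/371.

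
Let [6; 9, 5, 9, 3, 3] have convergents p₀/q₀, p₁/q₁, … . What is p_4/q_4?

Using pₖ = aₖpₖ₋₁ + pₖ₋₂, qₖ = aₖqₖ₋₁ + qₖ₋₂ (with p₋₁=1, p₋₂=0, q₋₁=0, q₋₂=1):
  k=0: a=6, p=6, q=1
  k=1: a=9, p=55, q=9
  k=2: a=5, p=281, q=46
  k=3: a=9, p=2584, q=423
  k=4: a=3, p=8033, q=1315

8033/1315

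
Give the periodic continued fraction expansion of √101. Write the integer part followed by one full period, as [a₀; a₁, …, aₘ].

a₀ = ⌊√101⌋ = 10.
With m₀=0, d₀=1 and mₖ₊₁ = dₖaₖ − mₖ, dₖ₊₁ = (n − mₖ₊₁²)/dₖ, aₖ₊₁ = ⌊(a₀+mₖ₊₁)/dₖ₊₁⌋:
  k=1: m=10, d=1, a=20
d=1 and a=2a₀=20 at k=1, so the next step gives (m, d) = (10, 1) again — its k=1 value — and the period has length 1.

[10; 20]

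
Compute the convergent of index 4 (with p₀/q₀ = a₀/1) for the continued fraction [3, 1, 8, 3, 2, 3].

253/65

Using pₖ = aₖpₖ₋₁ + pₖ₋₂, qₖ = aₖqₖ₋₁ + qₖ₋₂ (with p₋₁=1, p₋₂=0, q₋₁=0, q₋₂=1):
  k=0: a=3, p=3, q=1
  k=1: a=1, p=4, q=1
  k=2: a=8, p=35, q=9
  k=3: a=3, p=109, q=28
  k=4: a=2, p=253, q=65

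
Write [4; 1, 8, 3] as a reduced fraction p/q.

Using pₖ = aₖpₖ₋₁ + pₖ₋₂ and qₖ = aₖqₖ₋₁ + qₖ₋₂:
  k=0: a=4, p=4, q=1
  k=1: a=1, p=5, q=1
  k=2: a=8, p=44, q=9
  k=3: a=3, p=137, q=28

137/28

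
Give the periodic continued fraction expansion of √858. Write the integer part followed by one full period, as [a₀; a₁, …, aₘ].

a₀ = ⌊√858⌋ = 29.
With m₀=0, d₀=1 and mₖ₊₁ = dₖaₖ − mₖ, dₖ₊₁ = (n − mₖ₊₁²)/dₖ, aₖ₊₁ = ⌊(a₀+mₖ₊₁)/dₖ₊₁⌋:
  k=1: m=29, d=17, a=3
  k=2: m=22, d=22, a=2
  k=3: m=22, d=17, a=3
  k=4: m=29, d=1, a=58
d=1 and a=2a₀=58 at k=4, so the next step gives (m, d) = (29, 17) again — its k=1 value — and the period has length 4.

[29; 3, 2, 3, 58]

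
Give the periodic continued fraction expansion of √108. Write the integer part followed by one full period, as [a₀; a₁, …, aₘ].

[10; 2, 1, 1, 4, 1, 1, 2, 20]

a₀ = ⌊√108⌋ = 10.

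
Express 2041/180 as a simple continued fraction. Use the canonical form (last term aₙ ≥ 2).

2041 = 11×180 + 61
180 = 2×61 + 58
61 = 1×58 + 3
58 = 19×3 + 1
3 = 3×1 + 0  (stop)
So 2041/180 = [11; 2, 1, 19, 3].

[11; 2, 1, 19, 3]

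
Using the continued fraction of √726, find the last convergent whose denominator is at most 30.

√726 = [26; 1, 16, 1, 52, …] (period length 4).
Convergents:
  p_0/q_0 = 26/1
  p_1/q_1 = 27/1
  p_2/q_2 = 458/17
  p_3/q_3 = 485/18
  p_4/q_4 = 25678/953
q_3 = 18 ≤ 30 < 953 = q_4, so the answer is 485/18.

485/18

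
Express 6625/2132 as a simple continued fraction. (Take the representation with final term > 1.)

6625 = 3×2132 + 229
2132 = 9×229 + 71
229 = 3×71 + 16
71 = 4×16 + 7
16 = 2×7 + 2
7 = 3×2 + 1
2 = 2×1 + 0  (stop)
So 6625/2132 = [3; 9, 3, 4, 2, 3, 2].

[3; 9, 3, 4, 2, 3, 2]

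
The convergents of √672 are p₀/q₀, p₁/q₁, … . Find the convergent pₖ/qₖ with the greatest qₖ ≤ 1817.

17498/675

√672 = [25; 1, 11, 1, 50, …] (period length 4).
Convergents:
  p_0/q_0 = 25/1
  p_1/q_1 = 26/1
  p_2/q_2 = 311/12
  p_3/q_3 = 337/13
  p_4/q_4 = 17161/662
  p_5/q_5 = 17498/675
  p_6/q_6 = 209639/8087
q_5 = 675 ≤ 1817 < 8087 = q_6, so the answer is 17498/675.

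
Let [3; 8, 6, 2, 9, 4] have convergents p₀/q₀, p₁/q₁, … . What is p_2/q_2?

153/49

Using pₖ = aₖpₖ₋₁ + pₖ₋₂, qₖ = aₖqₖ₋₁ + qₖ₋₂ (with p₋₁=1, p₋₂=0, q₋₁=0, q₋₂=1):
  k=0: a=3, p=3, q=1
  k=1: a=8, p=25, q=8
  k=2: a=6, p=153, q=49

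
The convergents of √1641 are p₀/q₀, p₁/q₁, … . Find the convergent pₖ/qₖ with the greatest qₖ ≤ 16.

81/2

√1641 = [40; 1, 1, 26, 1, 1, 80, …] (period length 6).
Convergents:
  p_0/q_0 = 40/1
  p_1/q_1 = 41/1
  p_2/q_2 = 81/2
  p_3/q_3 = 2147/53
q_2 = 2 ≤ 16 < 53 = q_3, so the answer is 81/2.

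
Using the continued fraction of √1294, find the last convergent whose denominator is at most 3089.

93204/2591

√1294 = [35; 1, 34, 1, 70, …] (period length 4).
Convergents:
  p_0/q_0 = 35/1
  p_1/q_1 = 36/1
  p_2/q_2 = 1259/35
  p_3/q_3 = 1295/36
  p_4/q_4 = 91909/2555
  p_5/q_5 = 93204/2591
  p_6/q_6 = 3260845/90649
q_5 = 2591 ≤ 3089 < 90649 = q_6, so the answer is 93204/2591.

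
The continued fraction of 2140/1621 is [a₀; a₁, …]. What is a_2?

2140 = 1·1621 + 519   →  a_0 = 1
1621 = 3·519 + 64   →  a_1 = 3
519 = 8·64 + 7   →  a_2 = 8

8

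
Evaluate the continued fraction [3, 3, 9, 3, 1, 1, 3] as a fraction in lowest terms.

Fold from the inside: start with 3/1.
  1 + 1/3 = 4/3
  1 + 3/4 = 7/4
  3 + 4/7 = 25/7
  9 + 7/25 = 232/25
  3 + 25/232 = 721/232
  3 + 232/721 = 2395/721

2395/721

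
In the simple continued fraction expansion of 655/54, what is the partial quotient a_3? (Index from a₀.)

2

655 = 12·54 + 7   →  a_0 = 12
54 = 7·7 + 5   →  a_1 = 7
7 = 1·5 + 2   →  a_2 = 1
5 = 2·2 + 1   →  a_3 = 2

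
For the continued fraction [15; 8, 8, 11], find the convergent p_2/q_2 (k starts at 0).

Using pₖ = aₖpₖ₋₁ + pₖ₋₂, qₖ = aₖqₖ₋₁ + qₖ₋₂ (with p₋₁=1, p₋₂=0, q₋₁=0, q₋₂=1):
  k=0: a=15, p=15, q=1
  k=1: a=8, p=121, q=8
  k=2: a=8, p=983, q=65

983/65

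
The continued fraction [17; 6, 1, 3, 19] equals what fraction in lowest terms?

Using pₖ = aₖpₖ₋₁ + pₖ₋₂ and qₖ = aₖqₖ₋₁ + qₖ₋₂:
  k=0: a=17, p=17, q=1
  k=1: a=6, p=103, q=6
  k=2: a=1, p=120, q=7
  k=3: a=3, p=463, q=27
  k=4: a=19, p=8917, q=520

8917/520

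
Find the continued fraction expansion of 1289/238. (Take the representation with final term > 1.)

[5; 2, 2, 2, 9, 2]

1289 = 5·238 + 99
238 = 2·99 + 40
99 = 2·40 + 19
40 = 2·19 + 2
19 = 9·2 + 1
2 = 2·1 + 0  (stop)
So 1289/238 = [5; 2, 2, 2, 9, 2].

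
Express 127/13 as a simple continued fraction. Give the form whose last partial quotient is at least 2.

[9; 1, 3, 3]

127 = 9×13 + 10
13 = 1×10 + 3
10 = 3×3 + 1
3 = 3×1 + 0  (stop)
So 127/13 = [9; 1, 3, 3].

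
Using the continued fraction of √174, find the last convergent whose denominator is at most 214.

1451/110

√174 = [13; 5, 4, 5, 26, …] (period length 4).
Convergents:
  p_0/q_0 = 13/1
  p_1/q_1 = 66/5
  p_2/q_2 = 277/21
  p_3/q_3 = 1451/110
  p_4/q_4 = 38003/2881
q_3 = 110 ≤ 214 < 2881 = q_4, so the answer is 1451/110.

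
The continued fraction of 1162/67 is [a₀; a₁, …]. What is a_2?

1162 = 17·67 + 23   →  a_0 = 17
67 = 2·23 + 21   →  a_1 = 2
23 = 1·21 + 2   →  a_2 = 1

1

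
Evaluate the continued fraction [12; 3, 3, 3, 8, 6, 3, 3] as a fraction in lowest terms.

Using pₖ = aₖpₖ₋₁ + pₖ₋₂ and qₖ = aₖqₖ₋₁ + qₖ₋₂:
  k=0: a=12, p=12, q=1
  k=1: a=3, p=37, q=3
  k=2: a=3, p=123, q=10
  k=3: a=3, p=406, q=33
  k=4: a=8, p=3371, q=274
  k=5: a=6, p=20632, q=1677
  k=6: a=3, p=65267, q=5305
  k=7: a=3, p=216433, q=17592

216433/17592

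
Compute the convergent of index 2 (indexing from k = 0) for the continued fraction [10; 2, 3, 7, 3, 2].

73/7

Using pₖ = aₖpₖ₋₁ + pₖ₋₂, qₖ = aₖqₖ₋₁ + qₖ₋₂ (with p₋₁=1, p₋₂=0, q₋₁=0, q₋₂=1):
  k=0: a=10, p=10, q=1
  k=1: a=2, p=21, q=2
  k=2: a=3, p=73, q=7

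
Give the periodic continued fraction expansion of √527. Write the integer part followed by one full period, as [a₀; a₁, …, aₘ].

a₀ = ⌊√527⌋ = 22.
With m₀=0, d₀=1 and mₖ₊₁ = dₖaₖ − mₖ, dₖ₊₁ = (n − mₖ₊₁²)/dₖ, aₖ₊₁ = ⌊(a₀+mₖ₊₁)/dₖ₊₁⌋:
  k=1: m=22, d=43, a=1
  k=2: m=21, d=2, a=21
  k=3: m=21, d=43, a=1
  k=4: m=22, d=1, a=44
d=1 and a=2a₀=44 at k=4, so the next step gives (m, d) = (22, 43) again — its k=1 value — and the period has length 4.

[22; 1, 21, 1, 44]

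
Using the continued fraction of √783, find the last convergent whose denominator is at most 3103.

√783 = [27; 1, 54, …] (period length 2).
Convergents:
  p_0/q_0 = 27/1
  p_1/q_1 = 28/1
  p_2/q_2 = 1539/55
  p_3/q_3 = 1567/56
  p_4/q_4 = 86157/3079
  p_5/q_5 = 87724/3135
q_4 = 3079 ≤ 3103 < 3135 = q_5, so the answer is 86157/3079.

86157/3079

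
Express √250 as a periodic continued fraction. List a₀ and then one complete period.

[15; 1, 4, 3, 3, 4, 1, 30]

a₀ = ⌊√250⌋ = 15.
With m₀=0, d₀=1 and mₖ₊₁ = dₖaₖ − mₖ, dₖ₊₁ = (n − mₖ₊₁²)/dₖ, aₖ₊₁ = ⌊(a₀+mₖ₊₁)/dₖ₊₁⌋:
  k=1: m=15, d=25, a=1
  k=2: m=10, d=6, a=4
  k=3: m=14, d=9, a=3
  k=4: m=13, d=9, a=3
  k=5: m=14, d=6, a=4
  k=6: m=10, d=25, a=1
  k=7: m=15, d=1, a=30
d=1 and a=2a₀=30 at k=7, so the next step gives (m, d) = (15, 25) again — its k=1 value — and the period has length 7.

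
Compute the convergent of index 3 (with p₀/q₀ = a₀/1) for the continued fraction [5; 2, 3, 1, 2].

Using pₖ = aₖpₖ₋₁ + pₖ₋₂, qₖ = aₖqₖ₋₁ + qₖ₋₂ (with p₋₁=1, p₋₂=0, q₋₁=0, q₋₂=1):
  k=0: a=5, p=5, q=1
  k=1: a=2, p=11, q=2
  k=2: a=3, p=38, q=7
  k=3: a=1, p=49, q=9

49/9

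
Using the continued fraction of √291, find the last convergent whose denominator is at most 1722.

√291 = [17; 17, 34, …] (period length 2).
Convergents:
  p_0/q_0 = 17/1
  p_1/q_1 = 290/17
  p_2/q_2 = 9877/579
  p_3/q_3 = 168199/9860
q_2 = 579 ≤ 1722 < 9860 = q_3, so the answer is 9877/579.

9877/579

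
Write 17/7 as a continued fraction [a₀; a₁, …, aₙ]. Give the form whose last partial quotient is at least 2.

17 = 2*7 + 3
7 = 2*3 + 1
3 = 3*1 + 0  (stop)
So 17/7 = [2; 2, 3].

[2; 2, 3]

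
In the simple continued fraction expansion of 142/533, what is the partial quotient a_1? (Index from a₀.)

142 = 0·533 + 142   →  a_0 = 0
533 = 3·142 + 107   →  a_1 = 3

3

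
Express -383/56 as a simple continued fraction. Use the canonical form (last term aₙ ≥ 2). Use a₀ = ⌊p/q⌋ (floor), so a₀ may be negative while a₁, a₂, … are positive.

[-7; 6, 4, 2]

-383 = -7·56 + 9
56 = 6·9 + 2
9 = 4·2 + 1
2 = 2·1 + 0  (stop)
So -383/56 = [-7; 6, 4, 2].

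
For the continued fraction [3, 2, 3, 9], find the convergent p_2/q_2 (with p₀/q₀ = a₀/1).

24/7

Using pₖ = aₖpₖ₋₁ + pₖ₋₂, qₖ = aₖqₖ₋₁ + qₖ₋₂ (with p₋₁=1, p₋₂=0, q₋₁=0, q₋₂=1):
  k=0: a=3, p=3, q=1
  k=1: a=2, p=7, q=2
  k=2: a=3, p=24, q=7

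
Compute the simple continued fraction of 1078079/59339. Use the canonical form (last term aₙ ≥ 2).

[18; 5, 1, 18, 13, 13, 3]

1078079 = 18×59339 + 9977
59339 = 5×9977 + 9454
9977 = 1×9454 + 523
9454 = 18×523 + 40
523 = 13×40 + 3
40 = 13×3 + 1
3 = 3×1 + 0  (stop)
So 1078079/59339 = [18; 5, 1, 18, 13, 13, 3].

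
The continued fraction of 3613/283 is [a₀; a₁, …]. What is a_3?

3613 = 12·283 + 217   →  a_0 = 12
283 = 1·217 + 66   →  a_1 = 1
217 = 3·66 + 19   →  a_2 = 3
66 = 3·19 + 9   →  a_3 = 3

3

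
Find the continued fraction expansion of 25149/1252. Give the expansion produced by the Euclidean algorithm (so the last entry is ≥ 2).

25149 = 20×1252 + 109
1252 = 11×109 + 53
109 = 2×53 + 3
53 = 17×3 + 2
3 = 1×2 + 1
2 = 2×1 + 0  (stop)
So 25149/1252 = [20; 11, 2, 17, 1, 2].

[20; 11, 2, 17, 1, 2]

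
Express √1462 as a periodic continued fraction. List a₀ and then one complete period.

[38; 4, 4, 4, 76]

a₀ = ⌊√1462⌋ = 38.
With m₀=0, d₀=1 and mₖ₊₁ = dₖaₖ − mₖ, dₖ₊₁ = (n − mₖ₊₁²)/dₖ, aₖ₊₁ = ⌊(a₀+mₖ₊₁)/dₖ₊₁⌋:
  k=1: m=38, d=18, a=4
  k=2: m=34, d=17, a=4
  k=3: m=34, d=18, a=4
  k=4: m=38, d=1, a=76
d=1 and a=2a₀=76 at k=4, so the next step gives (m, d) = (38, 18) again — its k=1 value — and the period has length 4.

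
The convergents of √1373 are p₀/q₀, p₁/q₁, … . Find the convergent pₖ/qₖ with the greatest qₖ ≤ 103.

√1373 = [37; 18, 1, 1, 18, 74, …] (period length 5).
Convergents:
  p_0/q_0 = 37/1
  p_1/q_1 = 667/18
  p_2/q_2 = 704/19
  p_3/q_3 = 1371/37
  p_4/q_4 = 25382/685
q_3 = 37 ≤ 103 < 685 = q_4, so the answer is 1371/37.

1371/37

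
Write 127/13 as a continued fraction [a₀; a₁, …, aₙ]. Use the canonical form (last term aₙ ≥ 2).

127 = 9·13 + 10
13 = 1·10 + 3
10 = 3·3 + 1
3 = 3·1 + 0  (stop)
So 127/13 = [9; 1, 3, 3].

[9; 1, 3, 3]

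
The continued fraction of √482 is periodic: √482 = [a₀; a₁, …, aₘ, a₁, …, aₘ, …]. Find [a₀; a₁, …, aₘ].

a₀ = ⌊√482⌋ = 21.
With m₀=0, d₀=1 and mₖ₊₁ = dₖaₖ − mₖ, dₖ₊₁ = (n − mₖ₊₁²)/dₖ, aₖ₊₁ = ⌊(a₀+mₖ₊₁)/dₖ₊₁⌋:
  k=1: m=21, d=41, a=1
  k=2: m=20, d=2, a=20
  k=3: m=20, d=41, a=1
  k=4: m=21, d=1, a=42
d=1 and a=2a₀=42 at k=4, so the next step gives (m, d) = (21, 41) again — its k=1 value — and the period has length 4.

[21; 1, 20, 1, 42]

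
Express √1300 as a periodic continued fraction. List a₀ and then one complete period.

[36; 18, 72]

a₀ = ⌊√1300⌋ = 36.
With m₀=0, d₀=1 and mₖ₊₁ = dₖaₖ − mₖ, dₖ₊₁ = (n − mₖ₊₁²)/dₖ, aₖ₊₁ = ⌊(a₀+mₖ₊₁)/dₖ₊₁⌋:
  k=1: m=36, d=4, a=18
  k=2: m=36, d=1, a=72
d=1 and a=2a₀=72 at k=2, so the next step gives (m, d) = (36, 4) again — its k=1 value — and the period has length 2.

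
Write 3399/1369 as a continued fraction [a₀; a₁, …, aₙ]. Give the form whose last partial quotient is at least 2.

3399 = 2*1369 + 661
1369 = 2*661 + 47
661 = 14*47 + 3
47 = 15*3 + 2
3 = 1*2 + 1
2 = 2*1 + 0  (stop)
So 3399/1369 = [2; 2, 14, 15, 1, 2].

[2; 2, 14, 15, 1, 2]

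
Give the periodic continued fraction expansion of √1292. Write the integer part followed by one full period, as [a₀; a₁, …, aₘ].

a₀ = ⌊√1292⌋ = 35.
With m₀=0, d₀=1 and mₖ₊₁ = dₖaₖ − mₖ, dₖ₊₁ = (n − mₖ₊₁²)/dₖ, aₖ₊₁ = ⌊(a₀+mₖ₊₁)/dₖ₊₁⌋:
  k=1: m=35, d=67, a=1
  k=2: m=32, d=4, a=16
  k=3: m=32, d=67, a=1
  k=4: m=35, d=1, a=70
d=1 and a=2a₀=70 at k=4, so the next step gives (m, d) = (35, 67) again — its k=1 value — and the period has length 4.

[35; 1, 16, 1, 70]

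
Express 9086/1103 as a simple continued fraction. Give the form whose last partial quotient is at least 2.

9086 = 8*1103 + 262
1103 = 4*262 + 55
262 = 4*55 + 42
55 = 1*42 + 13
42 = 3*13 + 3
13 = 4*3 + 1
3 = 3*1 + 0  (stop)
So 9086/1103 = [8; 4, 4, 1, 3, 4, 3].

[8; 4, 4, 1, 3, 4, 3]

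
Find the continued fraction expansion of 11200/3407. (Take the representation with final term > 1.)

[3; 3, 2, 12, 19, 2]

11200 = 3·3407 + 979
3407 = 3·979 + 470
979 = 2·470 + 39
470 = 12·39 + 2
39 = 19·2 + 1
2 = 2·1 + 0  (stop)
So 11200/3407 = [3; 3, 2, 12, 19, 2].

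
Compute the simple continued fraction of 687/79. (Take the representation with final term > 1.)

687 = 8*79 + 55
79 = 1*55 + 24
55 = 2*24 + 7
24 = 3*7 + 3
7 = 2*3 + 1
3 = 3*1 + 0  (stop)
So 687/79 = [8; 1, 2, 3, 2, 3].

[8; 1, 2, 3, 2, 3]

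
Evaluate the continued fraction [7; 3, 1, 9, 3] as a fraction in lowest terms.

878/121

Using pₖ = aₖpₖ₋₁ + pₖ₋₂ and qₖ = aₖqₖ₋₁ + qₖ₋₂:
  k=0: a=7, p=7, q=1
  k=1: a=3, p=22, q=3
  k=2: a=1, p=29, q=4
  k=3: a=9, p=283, q=39
  k=4: a=3, p=878, q=121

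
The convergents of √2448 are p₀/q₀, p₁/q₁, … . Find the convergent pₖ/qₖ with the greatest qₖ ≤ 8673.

214385/4333

√2448 = [49; 2, 10, 2, 98, …] (period length 4).
Convergents:
  p_0/q_0 = 49/1
  p_1/q_1 = 99/2
  p_2/q_2 = 1039/21
  p_3/q_3 = 2177/44
  p_4/q_4 = 214385/4333
  p_5/q_5 = 430947/8710
q_4 = 4333 ≤ 8673 < 8710 = q_5, so the answer is 214385/4333.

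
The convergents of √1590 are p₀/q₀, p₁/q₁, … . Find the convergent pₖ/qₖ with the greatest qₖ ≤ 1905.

√1590 = [39; 1, 6, 1, 78, …] (period length 4).
Convergents:
  p_0/q_0 = 39/1
  p_1/q_1 = 40/1
  p_2/q_2 = 279/7
  p_3/q_3 = 319/8
  p_4/q_4 = 25161/631
  p_5/q_5 = 25480/639
  p_6/q_6 = 178041/4465
q_5 = 639 ≤ 1905 < 4465 = q_6, so the answer is 25480/639.

25480/639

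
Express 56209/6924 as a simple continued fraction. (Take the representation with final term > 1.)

56209 = 8·6924 + 817
6924 = 8·817 + 388
817 = 2·388 + 41
388 = 9·41 + 19
41 = 2·19 + 3
19 = 6·3 + 1
3 = 3·1 + 0  (stop)
So 56209/6924 = [8; 8, 2, 9, 2, 6, 3].

[8; 8, 2, 9, 2, 6, 3]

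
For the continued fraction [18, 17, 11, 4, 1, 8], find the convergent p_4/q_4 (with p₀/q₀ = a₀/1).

17282/957

Using pₖ = aₖpₖ₋₁ + pₖ₋₂, qₖ = aₖqₖ₋₁ + qₖ₋₂ (with p₋₁=1, p₋₂=0, q₋₁=0, q₋₂=1):
  k=0: a=18, p=18, q=1
  k=1: a=17, p=307, q=17
  k=2: a=11, p=3395, q=188
  k=3: a=4, p=13887, q=769
  k=4: a=1, p=17282, q=957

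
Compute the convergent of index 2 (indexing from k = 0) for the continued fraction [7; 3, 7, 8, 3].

Using pₖ = aₖpₖ₋₁ + pₖ₋₂, qₖ = aₖqₖ₋₁ + qₖ₋₂ (with p₋₁=1, p₋₂=0, q₋₁=0, q₋₂=1):
  k=0: a=7, p=7, q=1
  k=1: a=3, p=22, q=3
  k=2: a=7, p=161, q=22

161/22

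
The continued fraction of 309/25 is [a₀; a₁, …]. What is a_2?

1

309 = 12·25 + 9   →  a_0 = 12
25 = 2·9 + 7   →  a_1 = 2
9 = 1·7 + 2   →  a_2 = 1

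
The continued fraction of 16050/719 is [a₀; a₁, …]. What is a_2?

10

16050 = 22·719 + 232   →  a_0 = 22
719 = 3·232 + 23   →  a_1 = 3
232 = 10·23 + 2   →  a_2 = 10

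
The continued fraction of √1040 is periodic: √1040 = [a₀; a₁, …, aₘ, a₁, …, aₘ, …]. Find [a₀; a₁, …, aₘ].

[32; 4, 64]

a₀ = ⌊√1040⌋ = 32.
With m₀=0, d₀=1 and mₖ₊₁ = dₖaₖ − mₖ, dₖ₊₁ = (n − mₖ₊₁²)/dₖ, aₖ₊₁ = ⌊(a₀+mₖ₊₁)/dₖ₊₁⌋:
  k=1: m=32, d=16, a=4
  k=2: m=32, d=1, a=64
d=1 and a=2a₀=64 at k=2, so the next step gives (m, d) = (32, 16) again — its k=1 value — and the period has length 2.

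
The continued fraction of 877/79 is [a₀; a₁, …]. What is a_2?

1

877 = 11·79 + 8   →  a_0 = 11
79 = 9·8 + 7   →  a_1 = 9
8 = 1·7 + 1   →  a_2 = 1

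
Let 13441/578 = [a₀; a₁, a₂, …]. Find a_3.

13

13441 = 23·578 + 147   →  a_0 = 23
578 = 3·147 + 137   →  a_1 = 3
147 = 1·137 + 10   →  a_2 = 1
137 = 13·10 + 7   →  a_3 = 13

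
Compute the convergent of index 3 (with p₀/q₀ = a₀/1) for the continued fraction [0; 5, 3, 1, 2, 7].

Using pₖ = aₖpₖ₋₁ + pₖ₋₂, qₖ = aₖqₖ₋₁ + qₖ₋₂ (with p₋₁=1, p₋₂=0, q₋₁=0, q₋₂=1):
  k=0: a=0, p=0, q=1
  k=1: a=5, p=1, q=5
  k=2: a=3, p=3, q=16
  k=3: a=1, p=4, q=21

4/21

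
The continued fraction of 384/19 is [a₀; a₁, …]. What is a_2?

1

384 = 20·19 + 4   →  a_0 = 20
19 = 4·4 + 3   →  a_1 = 4
4 = 1·3 + 1   →  a_2 = 1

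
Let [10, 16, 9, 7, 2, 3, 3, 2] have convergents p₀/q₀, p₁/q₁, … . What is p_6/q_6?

Using pₖ = aₖpₖ₋₁ + pₖ₋₂, qₖ = aₖqₖ₋₁ + qₖ₋₂ (with p₋₁=1, p₋₂=0, q₋₁=0, q₋₂=1):
  k=0: a=10, p=10, q=1
  k=1: a=16, p=161, q=16
  k=2: a=9, p=1459, q=145
  k=3: a=7, p=10374, q=1031
  k=4: a=2, p=22207, q=2207
  k=5: a=3, p=76995, q=7652
  k=6: a=3, p=253192, q=25163

253192/25163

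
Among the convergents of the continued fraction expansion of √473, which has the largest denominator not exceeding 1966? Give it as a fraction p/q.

√473 = [21; 1, 2, 1, 42, …] (period length 4).
Convergents:
  p_0/q_0 = 21/1
  p_1/q_1 = 22/1
  p_2/q_2 = 65/3
  p_3/q_3 = 87/4
  p_4/q_4 = 3719/171
  p_5/q_5 = 3806/175
  p_6/q_6 = 11331/521
  p_7/q_7 = 15137/696
  p_8/q_8 = 647085/29753
q_7 = 696 ≤ 1966 < 29753 = q_8, so the answer is 15137/696.

15137/696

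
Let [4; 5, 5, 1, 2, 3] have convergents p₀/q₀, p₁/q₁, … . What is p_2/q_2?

Using pₖ = aₖpₖ₋₁ + pₖ₋₂, qₖ = aₖqₖ₋₁ + qₖ₋₂ (with p₋₁=1, p₋₂=0, q₋₁=0, q₋₂=1):
  k=0: a=4, p=4, q=1
  k=1: a=5, p=21, q=5
  k=2: a=5, p=109, q=26

109/26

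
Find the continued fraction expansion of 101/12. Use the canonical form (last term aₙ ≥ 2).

101 = 8*12 + 5
12 = 2*5 + 2
5 = 2*2 + 1
2 = 2*1 + 0  (stop)
So 101/12 = [8; 2, 2, 2].

[8; 2, 2, 2]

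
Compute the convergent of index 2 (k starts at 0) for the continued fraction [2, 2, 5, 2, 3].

27/11

Using pₖ = aₖpₖ₋₁ + pₖ₋₂, qₖ = aₖqₖ₋₁ + qₖ₋₂ (with p₋₁=1, p₋₂=0, q₋₁=0, q₋₂=1):
  k=0: a=2, p=2, q=1
  k=1: a=2, p=5, q=2
  k=2: a=5, p=27, q=11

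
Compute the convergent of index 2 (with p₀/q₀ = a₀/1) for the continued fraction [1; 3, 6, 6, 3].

25/19

Using pₖ = aₖpₖ₋₁ + pₖ₋₂, qₖ = aₖqₖ₋₁ + qₖ₋₂ (with p₋₁=1, p₋₂=0, q₋₁=0, q₋₂=1):
  k=0: a=1, p=1, q=1
  k=1: a=3, p=4, q=3
  k=2: a=6, p=25, q=19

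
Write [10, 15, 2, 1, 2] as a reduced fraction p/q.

Using pₖ = aₖpₖ₋₁ + pₖ₋₂ and qₖ = aₖqₖ₋₁ + qₖ₋₂:
  k=0: a=10, p=10, q=1
  k=1: a=15, p=151, q=15
  k=2: a=2, p=312, q=31
  k=3: a=1, p=463, q=46
  k=4: a=2, p=1238, q=123

1238/123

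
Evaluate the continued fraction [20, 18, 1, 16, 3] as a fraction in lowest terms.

Fold from the inside: start with 3/1.
  16 + 1/3 = 49/3
  1 + 3/49 = 52/49
  18 + 49/52 = 985/52
  20 + 52/985 = 19752/985

19752/985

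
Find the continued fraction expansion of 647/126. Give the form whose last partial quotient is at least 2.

647 = 5*126 + 17
126 = 7*17 + 7
17 = 2*7 + 3
7 = 2*3 + 1
3 = 3*1 + 0  (stop)
So 647/126 = [5; 7, 2, 2, 3].

[5; 7, 2, 2, 3]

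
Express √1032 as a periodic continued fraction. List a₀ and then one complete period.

[32; 8, 64]

a₀ = ⌊√1032⌋ = 32.
With m₀=0, d₀=1 and mₖ₊₁ = dₖaₖ − mₖ, dₖ₊₁ = (n − mₖ₊₁²)/dₖ, aₖ₊₁ = ⌊(a₀+mₖ₊₁)/dₖ₊₁⌋:
  k=1: m=32, d=8, a=8
  k=2: m=32, d=1, a=64
d=1 and a=2a₀=64 at k=2, so the next step gives (m, d) = (32, 8) again — its k=1 value — and the period has length 2.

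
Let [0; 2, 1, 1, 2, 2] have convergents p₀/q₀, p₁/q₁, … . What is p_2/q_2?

Using pₖ = aₖpₖ₋₁ + pₖ₋₂, qₖ = aₖqₖ₋₁ + qₖ₋₂ (with p₋₁=1, p₋₂=0, q₋₁=0, q₋₂=1):
  k=0: a=0, p=0, q=1
  k=1: a=2, p=1, q=2
  k=2: a=1, p=1, q=3

1/3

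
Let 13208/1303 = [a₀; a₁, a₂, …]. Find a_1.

13208 = 10·1303 + 178   →  a_0 = 10
1303 = 7·178 + 57   →  a_1 = 7

7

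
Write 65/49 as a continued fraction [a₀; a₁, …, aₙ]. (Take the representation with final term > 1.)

[1; 3, 16]

65 = 1×49 + 16
49 = 3×16 + 1
16 = 16×1 + 0  (stop)
So 65/49 = [1; 3, 16].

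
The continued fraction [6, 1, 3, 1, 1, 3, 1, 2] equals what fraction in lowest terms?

Using pₖ = aₖpₖ₋₁ + pₖ₋₂ and qₖ = aₖqₖ₋₁ + qₖ₋₂:
  k=0: a=6, p=6, q=1
  k=1: a=1, p=7, q=1
  k=2: a=3, p=27, q=4
  k=3: a=1, p=34, q=5
  k=4: a=1, p=61, q=9
  k=5: a=3, p=217, q=32
  k=6: a=1, p=278, q=41
  k=7: a=2, p=773, q=114

773/114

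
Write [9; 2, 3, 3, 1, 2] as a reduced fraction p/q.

783/83

Fold from the inside: start with 2/1.
  1 + 1/2 = 3/2
  3 + 2/3 = 11/3
  3 + 3/11 = 36/11
  2 + 11/36 = 83/36
  9 + 36/83 = 783/83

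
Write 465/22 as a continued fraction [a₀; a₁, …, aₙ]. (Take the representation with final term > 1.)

465 = 21·22 + 3
22 = 7·3 + 1
3 = 3·1 + 0  (stop)
So 465/22 = [21; 7, 3].

[21; 7, 3]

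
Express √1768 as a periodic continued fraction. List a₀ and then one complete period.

[42; 21, 84]

a₀ = ⌊√1768⌋ = 42.
With m₀=0, d₀=1 and mₖ₊₁ = dₖaₖ − mₖ, dₖ₊₁ = (n − mₖ₊₁²)/dₖ, aₖ₊₁ = ⌊(a₀+mₖ₊₁)/dₖ₊₁⌋:
  k=1: m=42, d=4, a=21
  k=2: m=42, d=1, a=84
d=1 and a=2a₀=84 at k=2, so the next step gives (m, d) = (42, 4) again — its k=1 value — and the period has length 2.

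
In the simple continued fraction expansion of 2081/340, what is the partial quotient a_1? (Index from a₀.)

8

2081 = 6·340 + 41   →  a_0 = 6
340 = 8·41 + 12   →  a_1 = 8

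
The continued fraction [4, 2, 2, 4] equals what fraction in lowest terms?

Fold from the inside: start with 4/1.
  2 + 1/4 = 9/4
  2 + 4/9 = 22/9
  4 + 9/22 = 97/22

97/22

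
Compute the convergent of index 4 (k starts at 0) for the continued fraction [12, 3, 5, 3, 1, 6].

Using pₖ = aₖpₖ₋₁ + pₖ₋₂, qₖ = aₖqₖ₋₁ + qₖ₋₂ (with p₋₁=1, p₋₂=0, q₋₁=0, q₋₂=1):
  k=0: a=12, p=12, q=1
  k=1: a=3, p=37, q=3
  k=2: a=5, p=197, q=16
  k=3: a=3, p=628, q=51
  k=4: a=1, p=825, q=67

825/67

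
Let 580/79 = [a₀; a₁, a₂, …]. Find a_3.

12

580 = 7·79 + 27   →  a_0 = 7
79 = 2·27 + 25   →  a_1 = 2
27 = 1·25 + 2   →  a_2 = 1
25 = 12·2 + 1   →  a_3 = 12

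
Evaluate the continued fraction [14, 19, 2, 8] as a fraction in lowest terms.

4651/331

Fold from the inside: start with 8/1.
  2 + 1/8 = 17/8
  19 + 8/17 = 331/17
  14 + 17/331 = 4651/331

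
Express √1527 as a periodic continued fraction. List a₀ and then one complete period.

a₀ = ⌊√1527⌋ = 39.
With m₀=0, d₀=1 and mₖ₊₁ = dₖaₖ − mₖ, dₖ₊₁ = (n − mₖ₊₁²)/dₖ, aₖ₊₁ = ⌊(a₀+mₖ₊₁)/dₖ₊₁⌋:
  k=1: m=39, d=6, a=13
  k=2: m=39, d=1, a=78
d=1 and a=2a₀=78 at k=2, so the next step gives (m, d) = (39, 6) again — its k=1 value — and the period has length 2.

[39; 13, 78]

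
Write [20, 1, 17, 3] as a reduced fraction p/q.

Fold from the inside: start with 3/1.
  17 + 1/3 = 52/3
  1 + 3/52 = 55/52
  20 + 52/55 = 1152/55

1152/55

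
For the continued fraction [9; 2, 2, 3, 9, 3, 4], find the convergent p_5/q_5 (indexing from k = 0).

Using pₖ = aₖpₖ₋₁ + pₖ₋₂, qₖ = aₖqₖ₋₁ + qₖ₋₂ (with p₋₁=1, p₋₂=0, q₋₁=0, q₋₂=1):
  k=0: a=9, p=9, q=1
  k=1: a=2, p=19, q=2
  k=2: a=2, p=47, q=5
  k=3: a=3, p=160, q=17
  k=4: a=9, p=1487, q=158
  k=5: a=3, p=4621, q=491

4621/491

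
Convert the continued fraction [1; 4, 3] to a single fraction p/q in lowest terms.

Fold from the inside: start with 3/1.
  4 + 1/3 = 13/3
  1 + 3/13 = 16/13

16/13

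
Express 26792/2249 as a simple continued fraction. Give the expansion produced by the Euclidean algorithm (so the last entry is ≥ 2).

26792 = 11·2249 + 2053
2249 = 1·2053 + 196
2053 = 10·196 + 93
196 = 2·93 + 10
93 = 9·10 + 3
10 = 3·3 + 1
3 = 3·1 + 0  (stop)
So 26792/2249 = [11; 1, 10, 2, 9, 3, 3].

[11; 1, 10, 2, 9, 3, 3]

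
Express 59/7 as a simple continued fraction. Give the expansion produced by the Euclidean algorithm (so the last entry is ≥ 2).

59 = 8·7 + 3
7 = 2·3 + 1
3 = 3·1 + 0  (stop)
So 59/7 = [8; 2, 3].

[8; 2, 3]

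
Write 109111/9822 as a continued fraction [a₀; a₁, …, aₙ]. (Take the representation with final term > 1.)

[11; 9, 5, 3, 7, 9]

109111 = 11×9822 + 1069
9822 = 9×1069 + 201
1069 = 5×201 + 64
201 = 3×64 + 9
64 = 7×9 + 1
9 = 9×1 + 0  (stop)
So 109111/9822 = [11; 9, 5, 3, 7, 9].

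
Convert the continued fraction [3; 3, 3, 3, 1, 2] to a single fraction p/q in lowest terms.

Fold from the inside: start with 2/1.
  1 + 1/2 = 3/2
  3 + 2/3 = 11/3
  3 + 3/11 = 36/11
  3 + 11/36 = 119/36
  3 + 36/119 = 393/119

393/119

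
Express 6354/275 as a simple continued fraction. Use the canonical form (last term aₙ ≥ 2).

6354 = 23*275 + 29
275 = 9*29 + 14
29 = 2*14 + 1
14 = 14*1 + 0  (stop)
So 6354/275 = [23; 9, 2, 14].

[23; 9, 2, 14]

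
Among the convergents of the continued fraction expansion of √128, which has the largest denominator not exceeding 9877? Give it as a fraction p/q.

√128 = [11; 3, 5, 3, 22, …] (period length 4).
Convergents:
  p_0/q_0 = 11/1
  p_1/q_1 = 34/3
  p_2/q_2 = 181/16
  p_3/q_3 = 577/51
  p_4/q_4 = 12875/1138
  p_5/q_5 = 39202/3465
  p_6/q_6 = 208885/18463
q_5 = 3465 ≤ 9877 < 18463 = q_6, so the answer is 39202/3465.

39202/3465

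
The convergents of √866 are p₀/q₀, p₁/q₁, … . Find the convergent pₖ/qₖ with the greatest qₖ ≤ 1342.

√866 = [29; 2, 2, 1, 28, 1, 2, 2, 58, …] (period length 8).
Convergents:
  p_0/q_0 = 29/1
  p_1/q_1 = 59/2
  p_2/q_2 = 147/5
  p_3/q_3 = 206/7
  p_4/q_4 = 5915/201
  p_5/q_5 = 6121/208
  p_6/q_6 = 18157/617
  p_7/q_7 = 42435/1442
q_6 = 617 ≤ 1342 < 1442 = q_7, so the answer is 18157/617.

18157/617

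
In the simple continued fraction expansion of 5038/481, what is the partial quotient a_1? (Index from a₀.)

5038 = 10·481 + 228   →  a_0 = 10
481 = 2·228 + 25   →  a_1 = 2

2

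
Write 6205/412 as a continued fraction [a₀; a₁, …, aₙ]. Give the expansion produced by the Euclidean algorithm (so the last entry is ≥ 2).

6205 = 15×412 + 25
412 = 16×25 + 12
25 = 2×12 + 1
12 = 12×1 + 0  (stop)
So 6205/412 = [15; 16, 2, 12].

[15; 16, 2, 12]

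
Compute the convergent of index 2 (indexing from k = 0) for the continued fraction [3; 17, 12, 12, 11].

627/205

Using pₖ = aₖpₖ₋₁ + pₖ₋₂, qₖ = aₖqₖ₋₁ + qₖ₋₂ (with p₋₁=1, p₋₂=0, q₋₁=0, q₋₂=1):
  k=0: a=3, p=3, q=1
  k=1: a=17, p=52, q=17
  k=2: a=12, p=627, q=205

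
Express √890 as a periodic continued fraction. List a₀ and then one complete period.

[29; 1, 4, 1, 58]

a₀ = ⌊√890⌋ = 29.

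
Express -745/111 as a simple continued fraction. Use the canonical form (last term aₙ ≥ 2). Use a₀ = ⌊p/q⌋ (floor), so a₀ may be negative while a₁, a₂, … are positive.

[-7; 3, 2, 7, 2]

-745 = -7·111 + 32
111 = 3·32 + 15
32 = 2·15 + 2
15 = 7·2 + 1
2 = 2·1 + 0  (stop)
So -745/111 = [-7; 3, 2, 7, 2].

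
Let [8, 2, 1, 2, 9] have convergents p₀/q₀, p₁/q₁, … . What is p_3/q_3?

Using pₖ = aₖpₖ₋₁ + pₖ₋₂, qₖ = aₖqₖ₋₁ + qₖ₋₂ (with p₋₁=1, p₋₂=0, q₋₁=0, q₋₂=1):
  k=0: a=8, p=8, q=1
  k=1: a=2, p=17, q=2
  k=2: a=1, p=25, q=3
  k=3: a=2, p=67, q=8

67/8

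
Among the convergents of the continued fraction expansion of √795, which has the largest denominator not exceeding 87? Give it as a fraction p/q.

1297/46

√795 = [28; 5, 9, 5, 56, …] (period length 4).
Convergents:
  p_0/q_0 = 28/1
  p_1/q_1 = 141/5
  p_2/q_2 = 1297/46
  p_3/q_3 = 6626/235
q_2 = 46 ≤ 87 < 235 = q_3, so the answer is 1297/46.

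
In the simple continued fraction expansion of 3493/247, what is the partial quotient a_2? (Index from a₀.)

17

3493 = 14·247 + 35   →  a_0 = 14
247 = 7·35 + 2   →  a_1 = 7
35 = 17·2 + 1   →  a_2 = 17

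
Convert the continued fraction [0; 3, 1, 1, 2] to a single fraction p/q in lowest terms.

5/18

Using pₖ = aₖpₖ₋₁ + pₖ₋₂ and qₖ = aₖqₖ₋₁ + qₖ₋₂:
  k=0: a=0, p=0, q=1
  k=1: a=3, p=1, q=3
  k=2: a=1, p=1, q=4
  k=3: a=1, p=2, q=7
  k=4: a=2, p=5, q=18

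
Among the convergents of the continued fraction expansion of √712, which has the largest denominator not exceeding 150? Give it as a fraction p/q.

√712 = [26; 1, 2, 6, 2, 1, 52, …] (period length 6).
Convergents:
  p_0/q_0 = 26/1
  p_1/q_1 = 27/1
  p_2/q_2 = 80/3
  p_3/q_3 = 507/19
  p_4/q_4 = 1094/41
  p_5/q_5 = 1601/60
  p_6/q_6 = 84346/3161
q_5 = 60 ≤ 150 < 3161 = q_6, so the answer is 1601/60.

1601/60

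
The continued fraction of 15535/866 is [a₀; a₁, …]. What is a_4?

15535 = 17·866 + 813   →  a_0 = 17
866 = 1·813 + 53   →  a_1 = 1
813 = 15·53 + 18   →  a_2 = 15
53 = 2·18 + 17   →  a_3 = 2
18 = 1·17 + 1   →  a_4 = 1

1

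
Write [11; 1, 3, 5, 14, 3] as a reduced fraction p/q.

Fold from the inside: start with 3/1.
  14 + 1/3 = 43/3
  5 + 3/43 = 218/43
  3 + 43/218 = 697/218
  1 + 218/697 = 915/697
  11 + 697/915 = 10762/915

10762/915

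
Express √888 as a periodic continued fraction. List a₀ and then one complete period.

a₀ = ⌊√888⌋ = 29.
With m₀=0, d₀=1 and mₖ₊₁ = dₖaₖ − mₖ, dₖ₊₁ = (n − mₖ₊₁²)/dₖ, aₖ₊₁ = ⌊(a₀+mₖ₊₁)/dₖ₊₁⌋:
  k=1: m=29, d=47, a=1
  k=2: m=18, d=12, a=3
  k=3: m=18, d=47, a=1
  k=4: m=29, d=1, a=58
d=1 and a=2a₀=58 at k=4, so the next step gives (m, d) = (29, 47) again — its k=1 value — and the period has length 4.

[29; 1, 3, 1, 58]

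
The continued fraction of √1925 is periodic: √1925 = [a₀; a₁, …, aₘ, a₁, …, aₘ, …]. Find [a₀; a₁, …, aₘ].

[43; 1, 6, 1, 86]

a₀ = ⌊√1925⌋ = 43.
With m₀=0, d₀=1 and mₖ₊₁ = dₖaₖ − mₖ, dₖ₊₁ = (n − mₖ₊₁²)/dₖ, aₖ₊₁ = ⌊(a₀+mₖ₊₁)/dₖ₊₁⌋:
  k=1: m=43, d=76, a=1
  k=2: m=33, d=11, a=6
  k=3: m=33, d=76, a=1
  k=4: m=43, d=1, a=86
d=1 and a=2a₀=86 at k=4, so the next step gives (m, d) = (43, 76) again — its k=1 value — and the period has length 4.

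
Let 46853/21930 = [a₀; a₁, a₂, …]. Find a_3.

17

46853 = 2·21930 + 2993   →  a_0 = 2
21930 = 7·2993 + 979   →  a_1 = 7
2993 = 3·979 + 56   →  a_2 = 3
979 = 17·56 + 27   →  a_3 = 17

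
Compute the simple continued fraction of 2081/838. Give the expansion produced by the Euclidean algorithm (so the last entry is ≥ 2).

[2; 2, 14, 2, 6, 2]

2081 = 2×838 + 405
838 = 2×405 + 28
405 = 14×28 + 13
28 = 2×13 + 2
13 = 6×2 + 1
2 = 2×1 + 0  (stop)
So 2081/838 = [2; 2, 14, 2, 6, 2].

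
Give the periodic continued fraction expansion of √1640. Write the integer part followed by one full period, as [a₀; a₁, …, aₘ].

a₀ = ⌊√1640⌋ = 40.
With m₀=0, d₀=1 and mₖ₊₁ = dₖaₖ − mₖ, dₖ₊₁ = (n − mₖ₊₁²)/dₖ, aₖ₊₁ = ⌊(a₀+mₖ₊₁)/dₖ₊₁⌋:
  k=1: m=40, d=40, a=2
  k=2: m=40, d=1, a=80
d=1 and a=2a₀=80 at k=2, so the next step gives (m, d) = (40, 40) again — its k=1 value — and the period has length 2.

[40; 2, 80]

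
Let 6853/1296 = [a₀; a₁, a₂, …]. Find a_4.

3

6853 = 5·1296 + 373   →  a_0 = 5
1296 = 3·373 + 177   →  a_1 = 3
373 = 2·177 + 19   →  a_2 = 2
177 = 9·19 + 6   →  a_3 = 9
19 = 3·6 + 1   →  a_4 = 3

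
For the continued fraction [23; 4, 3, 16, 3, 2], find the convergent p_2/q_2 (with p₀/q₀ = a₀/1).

Using pₖ = aₖpₖ₋₁ + pₖ₋₂, qₖ = aₖqₖ₋₁ + qₖ₋₂ (with p₋₁=1, p₋₂=0, q₋₁=0, q₋₂=1):
  k=0: a=23, p=23, q=1
  k=1: a=4, p=93, q=4
  k=2: a=3, p=302, q=13

302/13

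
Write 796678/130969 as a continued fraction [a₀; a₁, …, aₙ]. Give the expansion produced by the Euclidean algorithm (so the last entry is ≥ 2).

796678 = 6·130969 + 10864
130969 = 12·10864 + 601
10864 = 18·601 + 46
601 = 13·46 + 3
46 = 15·3 + 1
3 = 3·1 + 0  (stop)
So 796678/130969 = [6; 12, 18, 13, 15, 3].

[6; 12, 18, 13, 15, 3]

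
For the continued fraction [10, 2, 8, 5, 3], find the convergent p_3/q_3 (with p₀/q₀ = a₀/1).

911/87

Using pₖ = aₖpₖ₋₁ + pₖ₋₂, qₖ = aₖqₖ₋₁ + qₖ₋₂ (with p₋₁=1, p₋₂=0, q₋₁=0, q₋₂=1):
  k=0: a=10, p=10, q=1
  k=1: a=2, p=21, q=2
  k=2: a=8, p=178, q=17
  k=3: a=5, p=911, q=87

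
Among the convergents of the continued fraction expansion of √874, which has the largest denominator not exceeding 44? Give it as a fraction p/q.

473/16

√874 = [29; 1, 1, 3, 2, 3, 1, 1, 58, …] (period length 8).
Convergents:
  p_0/q_0 = 29/1
  p_1/q_1 = 30/1
  p_2/q_2 = 59/2
  p_3/q_3 = 207/7
  p_4/q_4 = 473/16
  p_5/q_5 = 1626/55
q_4 = 16 ≤ 44 < 55 = q_5, so the answer is 473/16.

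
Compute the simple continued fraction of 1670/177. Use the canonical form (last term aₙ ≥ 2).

1670 = 9·177 + 77
177 = 2·77 + 23
77 = 3·23 + 8
23 = 2·8 + 7
8 = 1·7 + 1
7 = 7·1 + 0  (stop)
So 1670/177 = [9; 2, 3, 2, 1, 7].

[9; 2, 3, 2, 1, 7]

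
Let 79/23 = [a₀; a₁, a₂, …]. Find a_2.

3

79 = 3·23 + 10   →  a_0 = 3
23 = 2·10 + 3   →  a_1 = 2
10 = 3·3 + 1   →  a_2 = 3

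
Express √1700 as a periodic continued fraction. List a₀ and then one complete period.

a₀ = ⌊√1700⌋ = 41.
With m₀=0, d₀=1 and mₖ₊₁ = dₖaₖ − mₖ, dₖ₊₁ = (n − mₖ₊₁²)/dₖ, aₖ₊₁ = ⌊(a₀+mₖ₊₁)/dₖ₊₁⌋:
  k=1: m=41, d=19, a=4
  k=2: m=35, d=25, a=3
  k=3: m=40, d=4, a=20
  k=4: m=40, d=25, a=3
  k=5: m=35, d=19, a=4
  k=6: m=41, d=1, a=82
d=1 and a=2a₀=82 at k=6, so the next step gives (m, d) = (41, 19) again — its k=1 value — and the period has length 6.

[41; 4, 3, 20, 3, 4, 82]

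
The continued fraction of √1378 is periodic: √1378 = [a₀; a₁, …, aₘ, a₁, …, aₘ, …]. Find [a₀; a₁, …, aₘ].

a₀ = ⌊√1378⌋ = 37.
With m₀=0, d₀=1 and mₖ₊₁ = dₖaₖ − mₖ, dₖ₊₁ = (n − mₖ₊₁²)/dₖ, aₖ₊₁ = ⌊(a₀+mₖ₊₁)/dₖ₊₁⌋:
  k=1: m=37, d=9, a=8
  k=2: m=35, d=17, a=4
  k=3: m=33, d=17, a=4
  k=4: m=35, d=9, a=8
  k=5: m=37, d=1, a=74
d=1 and a=2a₀=74 at k=5, so the next step gives (m, d) = (37, 9) again — its k=1 value — and the period has length 5.

[37; 8, 4, 4, 8, 74]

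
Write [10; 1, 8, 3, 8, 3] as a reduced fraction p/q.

7919/727

Fold from the inside: start with 3/1.
  8 + 1/3 = 25/3
  3 + 3/25 = 78/25
  8 + 25/78 = 649/78
  1 + 78/649 = 727/649
  10 + 649/727 = 7919/727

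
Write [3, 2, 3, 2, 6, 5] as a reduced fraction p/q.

Fold from the inside: start with 5/1.
  6 + 1/5 = 31/5
  2 + 5/31 = 67/31
  3 + 31/67 = 232/67
  2 + 67/232 = 531/232
  3 + 232/531 = 1825/531

1825/531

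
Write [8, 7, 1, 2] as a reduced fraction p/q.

Using pₖ = aₖpₖ₋₁ + pₖ₋₂ and qₖ = aₖqₖ₋₁ + qₖ₋₂:
  k=0: a=8, p=8, q=1
  k=1: a=7, p=57, q=7
  k=2: a=1, p=65, q=8
  k=3: a=2, p=187, q=23

187/23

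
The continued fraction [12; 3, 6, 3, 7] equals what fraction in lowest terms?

Fold from the inside: start with 7/1.
  3 + 1/7 = 22/7
  6 + 7/22 = 139/22
  3 + 22/139 = 439/139
  12 + 139/439 = 5407/439

5407/439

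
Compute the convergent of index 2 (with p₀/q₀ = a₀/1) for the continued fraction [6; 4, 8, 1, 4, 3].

Using pₖ = aₖpₖ₋₁ + pₖ₋₂, qₖ = aₖqₖ₋₁ + qₖ₋₂ (with p₋₁=1, p₋₂=0, q₋₁=0, q₋₂=1):
  k=0: a=6, p=6, q=1
  k=1: a=4, p=25, q=4
  k=2: a=8, p=206, q=33

206/33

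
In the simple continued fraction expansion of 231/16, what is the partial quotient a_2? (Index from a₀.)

3

231 = 14·16 + 7   →  a_0 = 14
16 = 2·7 + 2   →  a_1 = 2
7 = 3·2 + 1   →  a_2 = 3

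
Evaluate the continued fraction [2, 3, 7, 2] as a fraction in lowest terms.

109/47

Fold from the inside: start with 2/1.
  7 + 1/2 = 15/2
  3 + 2/15 = 47/15
  2 + 15/47 = 109/47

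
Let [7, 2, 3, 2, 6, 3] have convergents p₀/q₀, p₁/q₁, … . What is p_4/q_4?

766/103

Using pₖ = aₖpₖ₋₁ + pₖ₋₂, qₖ = aₖqₖ₋₁ + qₖ₋₂ (with p₋₁=1, p₋₂=0, q₋₁=0, q₋₂=1):
  k=0: a=7, p=7, q=1
  k=1: a=2, p=15, q=2
  k=2: a=3, p=52, q=7
  k=3: a=2, p=119, q=16
  k=4: a=6, p=766, q=103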